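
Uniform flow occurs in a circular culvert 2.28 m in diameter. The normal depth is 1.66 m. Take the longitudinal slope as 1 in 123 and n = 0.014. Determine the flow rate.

For a circular section of diameter D = 2.28 m at depth y = 1.66 m, the central angle is θ = 2 arccos(1 − 2y/D) = 4.089 rad. Then A = (D²/8)(θ − sin θ) = 3.185 m² and P = Dθ/2 = 4.661 m.
Hydraulic radius R = A/P = 3.185/4.661 = 0.6832 m.
Manning's equation: Q = (1/n) A R^(2/3) S^(1/2) = (1/0.014) × 3.185 × 0.6832^(2/3) × 0.00813^(1/2) = 15.9 m³/s.

Q = 15.9 m³/s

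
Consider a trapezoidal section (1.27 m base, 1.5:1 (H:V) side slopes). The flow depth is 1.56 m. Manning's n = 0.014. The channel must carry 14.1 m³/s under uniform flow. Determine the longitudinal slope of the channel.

With bottom width b = 1.27 m and side slope z = 1.5: A = (b + zy)y = (1.27 + 1.5×1.56)×1.56 = 5.632 m²; P = b + 2y√(1+z²) = 1.27 + 2×1.56×1.803 = 6.895 m.
Hydraulic radius R = A/P = 5.632/6.895 = 0.8168 m.
From Manning's equation, S = [nQ / (1 A R^(2/3))]² = [0.014 × 14.1 / (1 × 5.632 × 0.8168^(2/3))]² = 0.00161.

S = 0.00161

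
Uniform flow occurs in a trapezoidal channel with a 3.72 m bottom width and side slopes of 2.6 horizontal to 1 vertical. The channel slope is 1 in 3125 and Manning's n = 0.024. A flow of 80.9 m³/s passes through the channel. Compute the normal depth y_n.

y_n = 4.24 m

Manning's equation rearranged: A R^(2/3) = nQ / (1·√S) = 0.024 × 80.9 / (√0.00032) = 108.5.
Trying y = 3.35 m: A R^(2/3) = 62.98 — short.
Trying y = 4.97 m: A R^(2/3) = 157.7 — over.
Trying y = 4.24 m: A R^(2/3) = 108.5 — matches.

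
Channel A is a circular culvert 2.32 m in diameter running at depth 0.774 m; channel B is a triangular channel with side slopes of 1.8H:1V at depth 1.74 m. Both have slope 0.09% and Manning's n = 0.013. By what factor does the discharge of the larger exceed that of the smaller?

6.43

Channel A: For a circular section of diameter D = 2.32 m at depth y = 0.774 m, the central angle is θ = 2 arccos(1 − 2y/D) = 2.463 rad. Then A = (D²/8)(θ − sin θ) = 1.235 m² and P = Dθ/2 = 2.857 m. Hydraulic radius R = A/P = 1.235/2.857 = 0.4322 m. Q_A = (1/0.013)·1.235·0.4322^(2/3)·√0.0009 = 1.629 m³/s.
Channel B: For a triangular section with side slope z = 1.8: A = zy² = 1.8×1.74² = 5.45 m²; P = 2y√(1+z²) = 2×1.74×2.059 = 7.166 m. Hydraulic radius R = A/P = 5.45/7.166 = 0.7605 m. Q_B = (1/0.013)·5.45·0.7605^(2/3)·√0.0009 = 10.48 m³/s.
The larger discharge is 10.48 m³/s and the smaller is 1.629 m³/s; the ratio is 6.43.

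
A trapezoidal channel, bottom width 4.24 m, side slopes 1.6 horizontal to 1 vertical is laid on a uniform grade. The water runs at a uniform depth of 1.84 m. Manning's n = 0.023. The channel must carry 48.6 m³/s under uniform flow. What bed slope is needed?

With bottom width b = 4.24 m and side slope z = 1.6: A = (b + zy)y = (4.24 + 1.6×1.84)×1.84 = 13.22 m²; P = b + 2y√(1+z²) = 4.24 + 2×1.84×1.887 = 11.18 m.
Hydraulic radius R = A/P = 13.22/11.18 = 1.182 m.
From Manning's equation, S = [nQ / (1 A R^(2/3))]² = [0.023 × 48.6 / (1 × 13.22 × 1.182^(2/3))]² = 0.00572.

S = 0.00572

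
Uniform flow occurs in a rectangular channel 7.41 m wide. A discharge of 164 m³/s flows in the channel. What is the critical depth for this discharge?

For a rectangular channel, critical depth y_c = (q²/g)^(1/3) where q = Q/b = 164/7.41 = 22.13 m²/s.
So y_c = (22.13²/9.81)^(1/3) = 3.68 m.

y_c = 3.68 m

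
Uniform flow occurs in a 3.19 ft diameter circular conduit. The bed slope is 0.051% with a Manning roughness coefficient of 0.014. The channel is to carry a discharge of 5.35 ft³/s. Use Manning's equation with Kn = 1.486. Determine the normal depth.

Manning's equation rearranged: A R^(2/3) = nQ / (1.486·√S) = 0.014 × 5.35 / (1.486 × √0.00051) = 2.232.
At y = 1.55 ft: A R^(2/3) = 3.273 — over.
At y = 1.09 ft: A R^(2/3) = 1.727 — short.
At y = 1.25 ft: A R^(2/3) = 2.23 — close enough.

y_n = 1.25 ft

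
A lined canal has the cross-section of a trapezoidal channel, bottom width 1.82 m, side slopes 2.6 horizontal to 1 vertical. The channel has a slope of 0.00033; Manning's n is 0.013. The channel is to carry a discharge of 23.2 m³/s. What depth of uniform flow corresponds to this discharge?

y_n = 2.1 m

Manning's equation rearranged: A R^(2/3) = nQ / (1·√S) = 0.013 × 23.2 / (√0.00033) = 16.6.
Try y = 2.38 m: A R^(2/3) = 22.28 — high.
Try y = 1.76 m: A R^(2/3) = 11.02 — low.
Try y = 2.1 m: A R^(2/3) = 16.59 — matches.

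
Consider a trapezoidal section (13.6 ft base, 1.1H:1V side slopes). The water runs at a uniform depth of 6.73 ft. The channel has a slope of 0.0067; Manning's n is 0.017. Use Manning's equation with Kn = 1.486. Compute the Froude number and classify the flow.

With bottom width b = 13.6 ft and side slope z = 1.1: A = (b + zy)y = (13.6 + 1.1×6.73)×6.73 = 141.4 ft²; P = b + 2y√(1+z²) = 13.6 + 2×6.73×1.487 = 33.61 ft.
Hydraulic radius R = A/P = 141.4/33.61 = 4.206 ft.
V = (1.486/n) R^(2/3) √S = (1.486/0.017) × 4.206^(2/3) × √0.0067 = 18.64 ft/s. Hydraulic depth D_h = A/T = 141.4/28.41 = 4.976 ft.
Froude number Fr = V/√(g·D_h) = 18.64/√(32.2×4.976) = 1.47, which is greater than 1, so the flow is supercritical.

supercritical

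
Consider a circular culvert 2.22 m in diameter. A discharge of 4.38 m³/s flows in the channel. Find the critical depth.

y_c = 0.971 m

At critical depth, Q² T / (g A³) = 1, i.e. A³/T = Q²/g = 4.38²/9.81 = 1.956.
Trying y = 0.75 m: A³/T = 0.725 — too small.
Trying y = 1.22 m: A³/T = 4.685 — too large.
Trying y = 0.971 m: A³/T = 1.958 — ≈ 1.956.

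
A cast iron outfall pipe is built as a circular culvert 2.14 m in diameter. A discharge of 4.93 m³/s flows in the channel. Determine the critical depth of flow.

At critical depth, Q² T / (g A³) = 1, i.e. A³/T = Q²/g = 4.93²/9.81 = 2.478.
Try y = 0.75 m: A³/T = 0.6953 — too small.
Try y = 1.28 m: A³/T = 5.391 — too large.
Try y = 1.04 m: A³/T = 2.438 — matches.

y_c = 1.04 m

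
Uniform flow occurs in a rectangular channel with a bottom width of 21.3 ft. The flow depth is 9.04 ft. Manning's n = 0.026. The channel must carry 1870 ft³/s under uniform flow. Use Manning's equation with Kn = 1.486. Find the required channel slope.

S = 0.00348

Flow area A = b·y = 21.3 × 9.04 = 192.6 ft². Wetted perimeter P = b + 2y = 21.3 + 2×9.04 = 39.38 ft.
Hydraulic radius R = A/P = 192.6/39.38 = 4.89 ft.
From Manning's equation, S = [nQ / (1.486 A R^(2/3))]² = [0.026 × 1870 / (1.486 × 192.6 × 4.89^(2/3))]² = 0.00348.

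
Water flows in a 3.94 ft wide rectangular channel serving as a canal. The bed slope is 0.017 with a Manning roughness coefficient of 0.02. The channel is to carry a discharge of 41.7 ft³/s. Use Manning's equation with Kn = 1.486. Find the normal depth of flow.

y_n = 1.29 ft

Manning's equation rearranged: A R^(2/3) = nQ / (1.486·√S) = 0.02 × 41.7 / (1.486 × √0.017) = 4.305.
At y = 1.5 ft: A R^(2/3) = 5.31 — high.
At y = 1.29 ft: A R^(2/3) = 4.305 — close enough.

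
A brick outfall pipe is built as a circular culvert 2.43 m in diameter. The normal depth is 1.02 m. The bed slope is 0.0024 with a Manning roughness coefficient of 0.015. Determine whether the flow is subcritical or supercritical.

subcritical

For a circular section of diameter D = 2.43 m at depth y = 1.02 m, the central angle is θ = 2 arccos(1 − 2y/D) = 2.819 rad. Then A = (D²/8)(θ − sin θ) = 1.847 m² and P = Dθ/2 = 3.425 m.
Hydraulic radius R = A/P = 1.847/3.425 = 0.5392 m.
V = (1/n) R^(2/3) √S = (1/0.015) × 0.5392^(2/3) × √0.0024 = 2.164 m/s. Hydraulic depth D_h = A/T = 1.847/2.398 = 0.7701 m.
Froude number Fr = V/√(g·D_h) = 2.164/√(9.81×0.7701) = 0.787, which is less than 1, so the flow is subcritical.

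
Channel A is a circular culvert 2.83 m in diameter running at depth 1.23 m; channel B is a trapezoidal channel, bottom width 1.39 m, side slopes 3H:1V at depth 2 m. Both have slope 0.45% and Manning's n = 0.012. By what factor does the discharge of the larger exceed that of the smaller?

7.82

Channel A: For a circular section of diameter D = 2.83 m at depth y = 1.23 m, the central angle is θ = 2 arccos(1 − 2y/D) = 2.879 rad. Then A = (D²/8)(θ − sin θ) = 2.623 m² and P = Dθ/2 = 4.074 m. Hydraulic radius R = A/P = 2.623/4.074 = 0.6438 m. Q_A = (1/0.012)·2.623·0.6438^(2/3)·√0.0045 = 10.93 m³/s.
Channel B: With bottom width b = 1.39 m and side slope z = 3: A = (b + zy)y = (1.39 + 3×2)×2 = 14.78 m²; P = b + 2y√(1+z²) = 1.39 + 2×2×3.162 = 14.04 m. Hydraulic radius R = A/P = 14.78/14.04 = 1.053 m. Q_B = (1/0.012)·14.78·1.053^(2/3)·√0.0045 = 85.5 m³/s.
The larger discharge is 85.5 m³/s and the smaller is 10.93 m³/s; the ratio is 7.82.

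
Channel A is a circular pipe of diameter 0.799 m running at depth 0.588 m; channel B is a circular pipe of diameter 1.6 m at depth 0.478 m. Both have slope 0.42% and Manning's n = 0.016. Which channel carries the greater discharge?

Channel A: For a circular section of diameter D = 0.799 m at depth y = 0.588 m, the central angle is θ = 2 arccos(1 − 2y/D) = 4.124 rad. Then A = (D²/8)(θ − sin θ) = 0.3955 m² and P = Dθ/2 = 1.648 m. Hydraulic radius R = A/P = 0.3955/1.648 = 0.24 m. Q_A = (1/0.016)·0.3955·0.24^(2/3)·√0.0042 = 0.6188 m³/s.
Channel B: For a circular section of diameter D = 1.6 m at depth y = 0.478 m, the central angle is θ = 2 arccos(1 − 2y/D) = 2.313 rad. Then A = (D²/8)(θ − sin θ) = 0.5044 m² and P = Dθ/2 = 1.85 m. Hydraulic radius R = A/P = 0.5044/1.85 = 0.2726 m. Q_B = (1/0.016)·0.5044·0.2726^(2/3)·√0.0042 = 0.8588 m³/s.
Q_A = 0.6188 m³/s vs Q_B = 0.8588 m³/s, so channel B carries more.

channel B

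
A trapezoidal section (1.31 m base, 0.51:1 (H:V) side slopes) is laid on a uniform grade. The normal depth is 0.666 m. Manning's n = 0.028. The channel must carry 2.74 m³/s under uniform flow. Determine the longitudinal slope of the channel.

S = 0.017

With bottom width b = 1.31 m and side slope z = 0.51: A = (b + zy)y = (1.31 + 0.51×0.666)×0.666 = 1.099 m²; P = b + 2y√(1+z²) = 1.31 + 2×0.666×1.123 = 2.805 m.
Hydraulic radius R = A/P = 1.099/2.805 = 0.3917 m.
From Manning's equation, S = [nQ / (1 A R^(2/3))]² = [0.028 × 2.74 / (1 × 1.099 × 0.3917^(2/3))]² = 0.017.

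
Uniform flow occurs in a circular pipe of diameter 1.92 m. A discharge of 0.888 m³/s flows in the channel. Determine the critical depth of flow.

At critical depth, Q² T / (g A³) = 1, i.e. A³/T = Q²/g = 0.888²/9.81 = 0.08038.
At y = 0.551 m: A³/T = 0.1865 — over.
At y = 0.309 m: A³/T = 0.01943 — short.
At y = 0.444 m: A³/T = 0.08047 — matches.

y_c = 0.444 m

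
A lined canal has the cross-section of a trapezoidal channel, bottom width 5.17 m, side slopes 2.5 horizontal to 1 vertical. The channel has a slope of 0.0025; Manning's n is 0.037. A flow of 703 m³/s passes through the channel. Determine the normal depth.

Manning's equation rearranged: A R^(2/3) = nQ / (1·√S) = 0.037 × 703 / (√0.0025) = 520.2.
Try y = 9.71 m: A R^(2/3) = 833.3 — too large.
Try y = 6.79 m: A R^(2/3) = 353.4 — too small.
Try y = 7.99 m: A R^(2/3) = 520.4 — ≈ 520.2.

y_n = 7.99 m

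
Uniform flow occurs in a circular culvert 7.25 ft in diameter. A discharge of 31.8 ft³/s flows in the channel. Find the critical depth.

At critical depth, Q² T / (g A³) = 1, i.e. A³/T = Q²/g = 31.8²/32.2 = 31.4.
At y = 1.61 ft: A³/T = 52.73 — over.
At y = 1.11 ft: A³/T = 12.26 — short.
At y = 1.41 ft: A³/T = 31.38 — close enough.

y_c = 1.41 ft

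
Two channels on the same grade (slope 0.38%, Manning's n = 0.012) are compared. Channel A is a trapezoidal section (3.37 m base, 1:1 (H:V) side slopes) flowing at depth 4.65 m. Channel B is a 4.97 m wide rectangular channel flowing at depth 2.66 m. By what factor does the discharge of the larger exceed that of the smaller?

Channel A: With bottom width b = 3.37 m and side slope z = 1: A = (b + zy)y = (3.37 + 1×4.65)×4.65 = 37.29 m²; P = b + 2y√(1+z²) = 3.37 + 2×4.65×1.414 = 16.52 m. Hydraulic radius R = A/P = 37.29/16.52 = 2.257 m. Q_A = (1/0.012)·37.29·2.257^(2/3)·√0.0038 = 329.6 m³/s.
Channel B: Flow area A = b·y = 4.97 × 2.66 = 13.22 m². Wetted perimeter P = b + 2y = 4.97 + 2×2.66 = 10.29 m. Hydraulic radius R = A/P = 13.22/10.29 = 1.285 m. Q_B = (1/0.012)·13.22·1.285^(2/3)·√0.0038 = 80.26 m³/s.
The larger discharge is 329.6 m³/s and the smaller is 80.26 m³/s; the ratio is 4.11.

4.11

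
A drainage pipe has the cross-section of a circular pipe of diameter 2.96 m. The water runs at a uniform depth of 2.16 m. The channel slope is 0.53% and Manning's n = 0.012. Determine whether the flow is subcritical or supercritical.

For a circular section of diameter D = 2.96 m at depth y = 2.16 m, the central angle is θ = 2 arccos(1 − 2y/D) = 4.096 rad. Then A = (D²/8)(θ − sin θ) = 5.38 m² and P = Dθ/2 = 6.063 m.
Hydraulic radius R = A/P = 5.38/6.063 = 0.8874 m.
V = (1/n) R^(2/3) √S = (1/0.012) × 0.8874^(2/3) × √0.0053 = 5.603 m/s. Hydraulic depth D_h = A/T = 5.38/2.629 = 2.046 m.
Froude number Fr = V/√(g·D_h) = 5.603/√(9.81×2.046) = 1.25, which is greater than 1, so the flow is supercritical.

supercritical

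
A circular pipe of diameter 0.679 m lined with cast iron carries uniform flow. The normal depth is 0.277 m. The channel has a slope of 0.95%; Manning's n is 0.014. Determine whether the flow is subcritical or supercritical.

For a circular section of diameter D = 0.679 m at depth y = 0.277 m, the central angle is θ = 2 arccos(1 − 2y/D) = 2.771 rad. Then A = (D²/8)(θ − sin θ) = 0.1389 m² and P = Dθ/2 = 0.9409 m.
Hydraulic radius R = A/P = 0.1389/0.9409 = 0.1476 m.
V = (1/n) R^(2/3) √S = (1/0.014) × 0.1476^(2/3) × √0.0095 = 1.944 m/s. Hydraulic depth D_h = A/T = 0.1389/0.6674 = 0.2081 m.
Froude number Fr = V/√(g·D_h) = 1.944/√(9.81×0.2081) = 1.36, which is greater than 1, so the flow is supercritical.

supercritical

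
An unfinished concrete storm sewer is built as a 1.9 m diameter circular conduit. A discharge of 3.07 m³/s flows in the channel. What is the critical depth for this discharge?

At critical depth, Q² T / (g A³) = 1, i.e. A³/T = Q²/g = 3.07²/9.81 = 0.9607.
Try y = 0.997 m: A³/T = 1.803 — high.
Try y = 0.682 m: A³/T = 0.4206 — low.
Try y = 0.846 m: A³/T = 0.9625 — ≈ 0.9607.

y_c = 0.846 m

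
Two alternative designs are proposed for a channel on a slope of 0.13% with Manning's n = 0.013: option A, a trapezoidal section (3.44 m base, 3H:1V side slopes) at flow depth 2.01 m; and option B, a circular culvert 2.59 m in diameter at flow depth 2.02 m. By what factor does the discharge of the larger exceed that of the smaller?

5.65

Channel A: With bottom width b = 3.44 m and side slope z = 3: A = (b + zy)y = (3.44 + 3×2.01)×2.01 = 19.03 m²; P = b + 2y√(1+z²) = 3.44 + 2×2.01×3.162 = 16.15 m. Hydraulic radius R = A/P = 19.03/16.15 = 1.178 m. Q_A = (1/0.013)·19.03·1.178^(2/3)·√0.0013 = 58.9 m³/s.
Channel B: For a circular section of diameter D = 2.59 m at depth y = 2.02 m, the central angle is θ = 2 arccos(1 − 2y/D) = 4.33 rad. Then A = (D²/8)(θ − sin θ) = 4.409 m² and P = Dθ/2 = 5.607 m. Hydraulic radius R = A/P = 4.409/5.607 = 0.7862 m. Q_B = (1/0.013)·4.409·0.7862^(2/3)·√0.0013 = 10.42 m³/s.
The larger discharge is 58.9 m³/s and the smaller is 10.42 m³/s; the ratio is 5.65.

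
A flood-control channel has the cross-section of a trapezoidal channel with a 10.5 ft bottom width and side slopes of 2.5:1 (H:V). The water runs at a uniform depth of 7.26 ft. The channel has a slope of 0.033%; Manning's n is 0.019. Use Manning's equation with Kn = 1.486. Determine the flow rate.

Q = 769 ft³/s

With bottom width b = 10.5 ft and side slope z = 2.5: A = (b + zy)y = (10.5 + 2.5×7.26)×7.26 = 208 ft²; P = b + 2y√(1+z²) = 10.5 + 2×7.26×2.693 = 49.6 ft.
Hydraulic radius R = A/P = 208/49.6 = 4.194 ft.
Manning's equation: Q = (1.486/n) A R^(2/3) S^(1/2) = (1.486/0.019) × 208 × 4.194^(2/3) × 0.00033^(1/2) = 769 ft³/s.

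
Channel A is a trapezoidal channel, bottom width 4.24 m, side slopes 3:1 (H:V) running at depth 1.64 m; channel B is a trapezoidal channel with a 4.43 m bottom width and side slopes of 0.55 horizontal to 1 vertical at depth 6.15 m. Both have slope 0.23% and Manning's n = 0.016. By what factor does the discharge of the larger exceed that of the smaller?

Channel A: With bottom width b = 4.24 m and side slope z = 3: A = (b + zy)y = (4.24 + 3×1.64)×1.64 = 15.02 m²; P = b + 2y√(1+z²) = 4.24 + 2×1.64×3.162 = 14.61 m. Hydraulic radius R = A/P = 15.02/14.61 = 1.028 m. Q_A = (1/0.016)·15.02·1.028^(2/3)·√0.0023 = 45.87 m³/s.
Channel B: With bottom width b = 4.43 m and side slope z = 0.55: A = (b + zy)y = (4.43 + 0.55×6.15)×6.15 = 48.05 m²; P = b + 2y√(1+z²) = 4.43 + 2×6.15×1.141 = 18.47 m. Hydraulic radius R = A/P = 48.05/18.47 = 2.602 m. Q_B = (1/0.016)·48.05·2.602^(2/3)·√0.0023 = 272.4 m³/s.
The larger discharge is 272.4 m³/s and the smaller is 45.87 m³/s; the ratio is 5.94.

5.94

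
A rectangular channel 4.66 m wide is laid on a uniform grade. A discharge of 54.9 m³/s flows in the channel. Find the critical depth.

y_c = 2.42 m

For a rectangular channel, critical depth y_c = (q²/g)^(1/3) where q = Q/b = 54.9/4.66 = 11.78 m²/s.
So y_c = (11.78²/9.81)^(1/3) = 2.42 m.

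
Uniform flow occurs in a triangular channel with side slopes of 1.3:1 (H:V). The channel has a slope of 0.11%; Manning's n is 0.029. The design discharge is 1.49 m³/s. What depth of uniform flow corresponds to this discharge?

Manning's equation rearranged: A R^(2/3) = nQ / (1·√S) = 0.029 × 1.49 / (√0.0011) = 1.303.
Try y = 1.07 m: A R^(2/3) = 0.8401 — short.
Try y = 1.59 m: A R^(2/3) = 2.416 — over.
Try y = 1.26 m: A R^(2/3) = 1.299 — ≈ 1.303.

y_n = 1.26 m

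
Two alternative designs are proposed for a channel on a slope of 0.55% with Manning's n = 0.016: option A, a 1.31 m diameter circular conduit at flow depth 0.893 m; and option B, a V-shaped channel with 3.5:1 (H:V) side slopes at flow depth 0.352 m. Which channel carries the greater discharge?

Channel A: For a circular section of diameter D = 1.31 m at depth y = 0.893 m, the central angle is θ = 2 arccos(1 − 2y/D) = 3.885 rad. Then A = (D²/8)(θ − sin θ) = 0.9787 m² and P = Dθ/2 = 2.545 m. Hydraulic radius R = A/P = 0.9787/2.545 = 0.3846 m. Q_A = (1/0.016)·0.9787·0.3846^(2/3)·√0.0055 = 2.399 m³/s.
Channel B: For a triangular section with side slope z = 3.5: A = zy² = 3.5×0.352² = 0.4337 m²; P = 2y√(1+z²) = 2×0.352×3.64 = 2.563 m. Hydraulic radius R = A/P = 0.4337/2.563 = 0.1692 m. Q_B = (1/0.016)·0.4337·0.1692^(2/3)·√0.0055 = 0.615 m³/s.
Q_A = 2.399 m³/s vs Q_B = 0.615 m³/s, so channel A carries more.

channel A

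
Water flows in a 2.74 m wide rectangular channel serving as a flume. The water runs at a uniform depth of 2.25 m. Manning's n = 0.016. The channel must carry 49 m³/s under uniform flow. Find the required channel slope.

Flow area A = b·y = 2.74 × 2.25 = 6.165 m². Wetted perimeter P = b + 2y = 2.74 + 2×2.25 = 7.24 m.
Hydraulic radius R = A/P = 6.165/7.24 = 0.8515 m.
From Manning's equation, S = [nQ / (1 A R^(2/3))]² = [0.016 × 49 / (1 × 6.165 × 0.8515^(2/3))]² = 0.02.

S = 0.02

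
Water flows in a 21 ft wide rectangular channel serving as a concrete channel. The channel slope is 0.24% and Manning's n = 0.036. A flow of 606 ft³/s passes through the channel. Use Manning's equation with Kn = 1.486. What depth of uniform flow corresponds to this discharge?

y_n = 5.89 ft

Manning's equation rearranged: A R^(2/3) = nQ / (1.486·√S) = 0.036 × 606 / (1.486 × √0.0024) = 299.7.
At y = 7.14 ft: A R^(2/3) = 393.4 — high.
At y = 5.89 ft: A R^(2/3) = 299.8 — matches.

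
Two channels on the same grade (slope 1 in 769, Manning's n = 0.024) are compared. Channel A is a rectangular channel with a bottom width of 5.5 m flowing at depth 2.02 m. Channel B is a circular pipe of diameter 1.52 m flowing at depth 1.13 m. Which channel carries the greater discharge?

Channel A: Flow area A = b·y = 5.5 × 2.02 = 11.11 m². Wetted perimeter P = b + 2y = 5.5 + 2×2.02 = 9.54 m. Hydraulic radius R = A/P = 11.11/9.54 = 1.165 m. Q_A = (1/0.024)·11.11·1.165^(2/3)·√0.0013 = 18.48 m³/s.
Channel B: For a circular section of diameter D = 1.52 m at depth y = 1.13 m, the central angle is θ = 2 arccos(1 − 2y/D) = 4.159 rad. Then A = (D²/8)(θ − sin θ) = 1.447 m² and P = Dθ/2 = 3.16 m. Hydraulic radius R = A/P = 1.447/3.16 = 0.4577 m. Q_B = (1/0.024)·1.447·0.4577^(2/3)·√0.0013 = 1.291 m³/s.
Q_A = 18.48 m³/s vs Q_B = 1.291 m³/s, so channel A carries more.

channel A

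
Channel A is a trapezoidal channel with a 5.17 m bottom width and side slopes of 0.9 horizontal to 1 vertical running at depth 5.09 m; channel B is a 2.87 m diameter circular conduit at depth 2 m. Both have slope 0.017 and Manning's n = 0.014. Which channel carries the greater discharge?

channel A

Channel A: With bottom width b = 5.17 m and side slope z = 0.9: A = (b + zy)y = (5.17 + 0.9×5.09)×5.09 = 49.63 m²; P = b + 2y√(1+z²) = 5.17 + 2×5.09×1.345 = 18.87 m. Hydraulic radius R = A/P = 49.63/18.87 = 2.631 m. Q_A = (1/0.014)·49.63·2.631^(2/3)·√0.017 = 880.9 m³/s.
Channel B: For a circular section of diameter D = 2.87 m at depth y = 2 m, the central angle is θ = 2 arccos(1 − 2y/D) = 3.951 rad. Then A = (D²/8)(θ − sin θ) = 4.813 m² and P = Dθ/2 = 5.67 m. Hydraulic radius R = A/P = 4.813/5.67 = 0.849 m. Q_B = (1/0.014)·4.813·0.849^(2/3)·√0.017 = 40.19 m³/s.
Q_A = 880.9 m³/s vs Q_B = 40.19 m³/s, so channel A carries more.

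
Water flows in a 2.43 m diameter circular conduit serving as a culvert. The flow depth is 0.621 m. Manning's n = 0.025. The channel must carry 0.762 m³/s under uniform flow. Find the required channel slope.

For a circular section of diameter D = 2.43 m at depth y = 0.621 m, the central angle is θ = 2 arccos(1 − 2y/D) = 2.12 rad. Then A = (D²/8)(θ − sin θ) = 0.9352 m² and P = Dθ/2 = 2.576 m.
Hydraulic radius R = A/P = 0.9352/2.576 = 0.3631 m.
From Manning's equation, S = [nQ / (1 A R^(2/3))]² = [0.025 × 0.762 / (1 × 0.9352 × 0.3631^(2/3))]² = 0.0016.

S = 0.0016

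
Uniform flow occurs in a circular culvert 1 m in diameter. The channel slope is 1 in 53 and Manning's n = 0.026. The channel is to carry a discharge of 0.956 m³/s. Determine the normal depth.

y_n = 0.547 m

Manning's equation rearranged: A R^(2/3) = nQ / (1·√S) = 0.026 × 0.956 / (√0.01887) = 0.181.
At y = 0.474 m: A R^(2/3) = 0.1422 — low.
At y = 0.547 m: A R^(2/3) = 0.1809 — close enough.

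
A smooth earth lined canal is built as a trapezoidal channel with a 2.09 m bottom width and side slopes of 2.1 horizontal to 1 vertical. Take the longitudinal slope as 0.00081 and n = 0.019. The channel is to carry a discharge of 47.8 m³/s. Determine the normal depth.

Manning's equation rearranged: A R^(2/3) = nQ / (1·√S) = 0.019 × 47.8 / (√0.00081) = 31.91.
Trying y = 3.39 m: A R^(2/3) = 45.3 — high.
Trying y = 2.21 m: A R^(2/3) = 16.82 — low.
Trying y = 2.92 m: A R^(2/3) = 31.9 — ≈ 31.91.

y_n = 2.92 m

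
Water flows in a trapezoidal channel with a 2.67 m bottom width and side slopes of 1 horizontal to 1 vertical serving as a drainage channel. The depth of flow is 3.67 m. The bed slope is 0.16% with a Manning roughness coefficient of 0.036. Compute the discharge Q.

Q = 38 m³/s

With bottom width b = 2.67 m and side slope z = 1: A = (b + zy)y = (2.67 + 1×3.67)×3.67 = 23.27 m²; P = b + 2y√(1+z²) = 2.67 + 2×3.67×1.414 = 13.05 m.
Hydraulic radius R = A/P = 23.27/13.05 = 1.783 m.
Manning's equation: Q = (1/n) A R^(2/3) S^(1/2) = (1/0.036) × 23.27 × 1.783^(2/3) × 0.0016^(1/2) = 38 m³/s.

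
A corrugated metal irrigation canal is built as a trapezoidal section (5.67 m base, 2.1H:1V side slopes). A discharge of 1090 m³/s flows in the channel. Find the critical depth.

At critical depth, Q² T / (g A³) = 1, i.e. A³/T = Q²/g = 1090²/9.81 = 121100.
At y = 5.34 m: A³/T = 26080 — low.
At y = 9 m: A³/T = 248700 — high.
At y = 7.64 m: A³/T = 120900 — close enough.

y_c = 7.64 m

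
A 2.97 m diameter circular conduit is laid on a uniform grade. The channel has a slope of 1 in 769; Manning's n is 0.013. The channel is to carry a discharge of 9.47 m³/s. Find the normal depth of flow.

Manning's equation rearranged: A R^(2/3) = nQ / (1·√S) = 0.013 × 9.47 / (√0.0013) = 3.414.
Try y = 2.01 m: A R^(2/3) = 4.546 — high.
Try y = 1.22 m: A R^(2/3) = 2.009 — low.
Try y = 1.66 m: A R^(2/3) = 3.415 — ≈ 3.414.

y_n = 1.66 m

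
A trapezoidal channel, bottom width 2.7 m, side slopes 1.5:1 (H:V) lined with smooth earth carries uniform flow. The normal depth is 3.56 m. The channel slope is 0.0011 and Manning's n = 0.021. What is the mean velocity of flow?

With bottom width b = 2.7 m and side slope z = 1.5: A = (b + zy)y = (2.7 + 1.5×3.56)×3.56 = 28.62 m²; P = b + 2y√(1+z²) = 2.7 + 2×3.56×1.803 = 15.54 m.
Hydraulic radius R = A/P = 28.62/15.54 = 1.842 m.
From Manning's equation, V = (1/n) R^(2/3) S^(1/2) = (1/0.021) × 1.842^(2/3) × 0.0011^(1/2) = 2.37 m/s.

V = 2.37 m/s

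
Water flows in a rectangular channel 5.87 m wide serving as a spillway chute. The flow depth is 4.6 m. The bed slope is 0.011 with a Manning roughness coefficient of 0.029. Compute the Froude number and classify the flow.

Flow area A = b·y = 5.87 × 4.6 = 27 m². Wetted perimeter P = b + 2y = 5.87 + 2×4.6 = 15.07 m.
Hydraulic radius R = A/P = 27/15.07 = 1.792 m.
V = (1/n) R^(2/3) √S = (1/0.029) × 1.792^(2/3) × √0.011 = 5.335 m/s. Hydraulic depth D_h = A/T = 27/5.87 = 4.6 m.
Froude number Fr = V/√(g·D_h) = 5.335/√(9.81×4.6) = 0.794, which is less than 1, so the flow is subcritical.

subcritical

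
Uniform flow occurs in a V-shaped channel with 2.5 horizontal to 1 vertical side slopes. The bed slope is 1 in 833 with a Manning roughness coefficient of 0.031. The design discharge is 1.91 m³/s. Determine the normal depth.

Manning's equation rearranged: A R^(2/3) = nQ / (1·√S) = 0.031 × 1.91 / (√0.0012) = 1.709.
At y = 0.882 m: A R^(2/3) = 1.072 — too small.
At y = 1.32 m: A R^(2/3) = 3.143 — too large.
At y = 1.05 m: A R^(2/3) = 1.707 — matches.

y_n = 1.05 m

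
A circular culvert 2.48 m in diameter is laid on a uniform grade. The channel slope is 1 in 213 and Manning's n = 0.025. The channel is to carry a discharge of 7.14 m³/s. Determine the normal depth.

y_n = 1.59 m

Manning's equation rearranged: A R^(2/3) = nQ / (1·√S) = 0.025 × 7.14 / (√0.004695) = 2.605.
At y = 1.24 m: A R^(2/3) = 1.756 — short.
At y = 1.98 m: A R^(2/3) = 3.426 — over.
At y = 1.59 m: A R^(2/3) = 2.605 — close enough.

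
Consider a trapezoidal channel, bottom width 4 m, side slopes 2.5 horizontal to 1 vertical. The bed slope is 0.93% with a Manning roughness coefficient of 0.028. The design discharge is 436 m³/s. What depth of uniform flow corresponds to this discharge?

y_n = 4.54 m

Manning's equation rearranged: A R^(2/3) = nQ / (1·√S) = 0.028 × 436 / (√0.0093) = 126.6.
Try y = 5.39 m: A R^(2/3) = 189.4 — high.
Try y = 3.2 m: A R^(2/3) = 57 — low.
Try y = 4.54 m: A R^(2/3) = 126.6 — close enough.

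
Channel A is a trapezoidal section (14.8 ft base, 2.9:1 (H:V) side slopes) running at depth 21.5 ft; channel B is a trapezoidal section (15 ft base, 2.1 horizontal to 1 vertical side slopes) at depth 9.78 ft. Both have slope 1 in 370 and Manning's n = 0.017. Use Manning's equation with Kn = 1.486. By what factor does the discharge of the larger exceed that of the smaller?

Channel A: With bottom width b = 14.8 ft and side slope z = 2.9: A = (b + zy)y = (14.8 + 2.9×21.5)×21.5 = 1659 ft²; P = b + 2y√(1+z²) = 14.8 + 2×21.5×3.068 = 146.7 ft. Hydraulic radius R = A/P = 1659/146.7 = 11.31 ft. Q_A = (1.486/0.017)·1659·11.31^(2/3)·√0.002703 = 37970 ft³/s.
Channel B: With bottom width b = 15 ft and side slope z = 2.1: A = (b + zy)y = (15 + 2.1×9.78)×9.78 = 347.6 ft²; P = b + 2y√(1+z²) = 15 + 2×9.78×2.326 = 60.5 ft. Hydraulic radius R = A/P = 347.6/60.5 = 5.745 ft. Q_B = (1.486/0.017)·347.6·5.745^(2/3)·√0.002703 = 5066 ft³/s.
The larger discharge is 37970 ft³/s and the smaller is 5066 ft³/s; the ratio is 7.49.

7.49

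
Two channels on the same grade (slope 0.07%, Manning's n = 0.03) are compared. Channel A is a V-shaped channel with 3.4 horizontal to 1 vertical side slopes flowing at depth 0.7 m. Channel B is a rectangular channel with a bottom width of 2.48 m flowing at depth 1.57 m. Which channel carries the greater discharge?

Channel A: For a triangular section with side slope z = 3.4: A = zy² = 3.4×0.7² = 1.666 m²; P = 2y√(1+z²) = 2×0.7×3.544 = 4.962 m. Hydraulic radius R = A/P = 1.666/4.962 = 0.3358 m. Q_A = (1/0.03)·1.666·0.3358^(2/3)·√0.0007 = 0.7098 m³/s.
Channel B: Flow area A = b·y = 2.48 × 1.57 = 3.894 m². Wetted perimeter P = b + 2y = 2.48 + 2×1.57 = 5.62 m. Hydraulic radius R = A/P = 3.894/5.62 = 0.6928 m. Q_B = (1/0.03)·3.894·0.6928^(2/3)·√0.0007 = 2.689 m³/s.
Q_A = 0.7098 m³/s vs Q_B = 2.689 m³/s, so channel B carries more.

channel B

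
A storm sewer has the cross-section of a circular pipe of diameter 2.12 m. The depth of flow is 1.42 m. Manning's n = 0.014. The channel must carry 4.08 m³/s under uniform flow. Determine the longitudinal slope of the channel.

For a circular section of diameter D = 2.12 m at depth y = 1.42 m, the central angle is θ = 2 arccos(1 − 2y/D) = 3.835 rad. Then A = (D²/8)(θ − sin θ) = 2.513 m² and P = Dθ/2 = 4.065 m.
Hydraulic radius R = A/P = 2.513/4.065 = 0.6183 m.
From Manning's equation, S = [nQ / (1 A R^(2/3))]² = [0.014 × 4.08 / (1 × 2.513 × 0.6183^(2/3))]² = 0.000981.

S = 0.000981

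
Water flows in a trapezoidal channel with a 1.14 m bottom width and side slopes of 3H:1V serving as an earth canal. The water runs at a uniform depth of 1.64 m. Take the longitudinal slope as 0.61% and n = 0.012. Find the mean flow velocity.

V = 5.9 m/s

With bottom width b = 1.14 m and side slope z = 3: A = (b + zy)y = (1.14 + 3×1.64)×1.64 = 9.938 m²; P = b + 2y√(1+z²) = 1.14 + 2×1.64×3.162 = 11.51 m.
Hydraulic radius R = A/P = 9.938/11.51 = 0.8633 m.
From Manning's equation, V = (1/n) R^(2/3) S^(1/2) = (1/0.012) × 0.8633^(2/3) × 0.0061^(1/2) = 5.9 m/s.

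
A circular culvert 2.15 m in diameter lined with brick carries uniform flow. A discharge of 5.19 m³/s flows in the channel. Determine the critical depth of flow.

At critical depth, Q² T / (g A³) = 1, i.e. A³/T = Q²/g = 5.19²/9.81 = 2.746.
At y = 1.3 m: A³/T = 5.753 — high.
At y = 0.936 m: A³/T = 1.638 — low.
At y = 1.07 m: A³/T = 2.733 — matches.

y_c = 1.07 m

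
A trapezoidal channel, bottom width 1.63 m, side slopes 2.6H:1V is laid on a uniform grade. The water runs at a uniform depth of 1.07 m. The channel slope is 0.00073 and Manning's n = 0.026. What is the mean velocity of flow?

With bottom width b = 1.63 m and side slope z = 2.6: A = (b + zy)y = (1.63 + 2.6×1.07)×1.07 = 4.721 m²; P = b + 2y√(1+z²) = 1.63 + 2×1.07×2.786 = 7.591 m.
Hydraulic radius R = A/P = 4.721/7.591 = 0.6219 m.
From Manning's equation, V = (1/n) R^(2/3) S^(1/2) = (1/0.026) × 0.6219^(2/3) × 0.00073^(1/2) = 0.757 m/s.

V = 0.757 m/s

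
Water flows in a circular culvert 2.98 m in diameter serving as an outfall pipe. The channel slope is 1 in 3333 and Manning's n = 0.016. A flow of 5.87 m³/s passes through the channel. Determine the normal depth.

y_n = 2.31 m

Manning's equation rearranged: A R^(2/3) = nQ / (1·√S) = 0.016 × 5.87 / (√0.0003) = 5.422.
Try y = 2.59 m: A R^(2/3) = 5.998 — high.
Try y = 2.31 m: A R^(2/3) = 5.424 — ≈ 5.422.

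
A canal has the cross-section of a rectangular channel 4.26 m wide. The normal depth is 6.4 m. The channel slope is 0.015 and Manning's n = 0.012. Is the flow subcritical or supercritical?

Flow area A = b·y = 4.26 × 6.4 = 27.26 m². Wetted perimeter P = b + 2y = 4.26 + 2×6.4 = 17.06 m.
Hydraulic radius R = A/P = 27.26/17.06 = 1.598 m.
V = (1/n) R^(2/3) √S = (1/0.012) × 1.598^(2/3) × √0.015 = 13.95 m/s. Hydraulic depth D_h = A/T = 27.26/4.26 = 6.4 m.
Froude number Fr = V/√(g·D_h) = 13.95/√(9.81×6.4) = 1.76, which is greater than 1, so the flow is supercritical.

supercritical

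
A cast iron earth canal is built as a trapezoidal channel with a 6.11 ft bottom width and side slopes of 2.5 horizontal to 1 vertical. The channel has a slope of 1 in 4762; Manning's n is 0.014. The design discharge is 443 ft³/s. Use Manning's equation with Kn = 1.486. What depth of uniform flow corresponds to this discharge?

y_n = 6.07 ft

Manning's equation rearranged: A R^(2/3) = nQ / (1.486·√S) = 0.014 × 443 / (1.486 × √0.00021) = 288.
Trying y = 7.29 ft: A R^(2/3) = 440.3 — too large.
Trying y = 4.14 ft: A R^(2/3) = 122.1 — too small.
Trying y = 6.07 ft: A R^(2/3) = 288.1 — matches.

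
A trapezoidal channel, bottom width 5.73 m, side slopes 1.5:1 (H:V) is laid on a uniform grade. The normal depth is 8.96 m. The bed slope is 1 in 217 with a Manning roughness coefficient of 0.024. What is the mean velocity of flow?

With bottom width b = 5.73 m and side slope z = 1.5: A = (b + zy)y = (5.73 + 1.5×8.96)×8.96 = 171.8 m²; P = b + 2y√(1+z²) = 5.73 + 2×8.96×1.803 = 38.04 m.
Hydraulic radius R = A/P = 171.8/38.04 = 4.516 m.
From Manning's equation, V = (1/n) R^(2/3) S^(1/2) = (1/0.024) × 4.516^(2/3) × 0.004608^(1/2) = 7.73 m/s.

V = 7.73 m/s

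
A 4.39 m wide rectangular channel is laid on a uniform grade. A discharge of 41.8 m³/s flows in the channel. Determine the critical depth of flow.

For a rectangular channel, critical depth y_c = (q²/g)^(1/3) where q = Q/b = 41.8/4.39 = 9.522 m²/s.
So y_c = (9.522²/9.81)^(1/3) = 2.1 m.

y_c = 2.1 m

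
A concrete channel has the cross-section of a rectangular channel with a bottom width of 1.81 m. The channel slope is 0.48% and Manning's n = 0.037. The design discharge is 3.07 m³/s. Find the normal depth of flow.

y_n = 1.36 m

Manning's equation rearranged: A R^(2/3) = nQ / (1·√S) = 0.037 × 3.07 / (√0.0048) = 1.64.
Trying y = 0.981 m: A R^(2/3) = 1.074 — too small.
Trying y = 1.64 m: A R^(2/3) = 2.072 — too large.
Trying y = 1.36 m: A R^(2/3) = 1.639 — close enough.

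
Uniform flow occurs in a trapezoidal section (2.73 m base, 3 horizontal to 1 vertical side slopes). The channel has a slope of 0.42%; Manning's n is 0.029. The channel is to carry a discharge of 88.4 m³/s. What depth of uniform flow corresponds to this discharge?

y_n = 2.75 m

Manning's equation rearranged: A R^(2/3) = nQ / (1·√S) = 0.029 × 88.4 / (√0.0042) = 39.56.
Try y = 3.35 m: A R^(2/3) = 63.12 — over.
Try y = 1.94 m: A R^(2/3) = 17.74 — short.
Try y = 2.75 m: A R^(2/3) = 39.58 — ≈ 39.56.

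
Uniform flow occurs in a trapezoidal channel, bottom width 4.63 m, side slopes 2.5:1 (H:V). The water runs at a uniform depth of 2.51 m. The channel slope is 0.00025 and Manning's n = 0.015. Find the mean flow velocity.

With bottom width b = 4.63 m and side slope z = 2.5: A = (b + zy)y = (4.63 + 2.5×2.51)×2.51 = 27.37 m²; P = b + 2y√(1+z²) = 4.63 + 2×2.51×2.693 = 18.15 m.
Hydraulic radius R = A/P = 27.37/18.15 = 1.508 m.
From Manning's equation, V = (1/n) R^(2/3) S^(1/2) = (1/0.015) × 1.508^(2/3) × 0.00025^(1/2) = 1.39 m/s.

V = 1.39 m/s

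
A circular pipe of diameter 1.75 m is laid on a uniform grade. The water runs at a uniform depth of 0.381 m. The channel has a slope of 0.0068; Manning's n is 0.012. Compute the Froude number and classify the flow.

supercritical

For a circular section of diameter D = 1.75 m at depth y = 0.381 m, the central angle is θ = 2 arccos(1 − 2y/D) = 1.942 rad. Then A = (D²/8)(θ − sin θ) = 0.3866 m² and P = Dθ/2 = 1.699 m.
Hydraulic radius R = A/P = 0.3866/1.699 = 0.2275 m.
V = (1/n) R^(2/3) √S = (1/0.012) × 0.2275^(2/3) × √0.0068 = 2.561 m/s. Hydraulic depth D_h = A/T = 0.3866/1.444 = 0.2676 m.
Froude number Fr = V/√(g·D_h) = 2.561/√(9.81×0.2676) = 1.58, which is greater than 1, so the flow is supercritical.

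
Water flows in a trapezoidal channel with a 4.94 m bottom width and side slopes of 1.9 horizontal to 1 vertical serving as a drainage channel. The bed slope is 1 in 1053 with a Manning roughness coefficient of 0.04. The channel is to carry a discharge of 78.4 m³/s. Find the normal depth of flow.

y_n = 4.31 m

Manning's equation rearranged: A R^(2/3) = nQ / (1·√S) = 0.04 × 78.4 / (√0.0009497) = 101.8.
Try y = 3.11 m: A R^(2/3) = 50.74 — too small.
Try y = 4.31 m: A R^(2/3) = 101.8 — close enough.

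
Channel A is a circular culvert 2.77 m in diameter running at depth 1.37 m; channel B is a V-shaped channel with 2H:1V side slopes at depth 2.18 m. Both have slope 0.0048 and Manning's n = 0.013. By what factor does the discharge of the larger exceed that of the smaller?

Channel A: For a circular section of diameter D = 2.77 m at depth y = 1.37 m, the central angle is θ = 2 arccos(1 − 2y/D) = 3.12 rad. Then A = (D²/8)(θ − sin θ) = 2.972 m² and P = Dθ/2 = 4.321 m. Hydraulic radius R = A/P = 2.972/4.321 = 0.6877 m. Q_A = (1/0.013)·2.972·0.6877^(2/3)·√0.0048 = 12.34 m³/s.
Channel B: For a triangular section with side slope z = 2: A = zy² = 2×2.18² = 9.505 m²; P = 2y√(1+z²) = 2×2.18×2.236 = 9.749 m. Hydraulic radius R = A/P = 9.505/9.749 = 0.9749 m. Q_B = (1/0.013)·9.505·0.9749^(2/3)·√0.0048 = 49.8 m³/s.
The larger discharge is 49.8 m³/s and the smaller is 12.34 m³/s; the ratio is 4.04.

4.04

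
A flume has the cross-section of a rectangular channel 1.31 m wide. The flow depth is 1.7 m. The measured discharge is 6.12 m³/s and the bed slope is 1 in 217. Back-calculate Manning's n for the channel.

n = 0.015

Flow area A = b·y = 1.31 × 1.7 = 2.227 m². Wetted perimeter P = b + 2y = 1.31 + 2×1.7 = 4.71 m.
Hydraulic radius R = A/P = 2.227/4.71 = 0.4728 m.
Rearranging Manning's equation: n = (1/Q) A R^(2/3) S^(1/2) = (1/6.12) × 2.227 × 0.4728^(2/3) × √0.004608 = 0.015.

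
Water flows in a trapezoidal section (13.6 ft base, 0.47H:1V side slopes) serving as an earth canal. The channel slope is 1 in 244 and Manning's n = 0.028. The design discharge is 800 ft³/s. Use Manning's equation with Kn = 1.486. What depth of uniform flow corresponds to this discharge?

y_n = 6.02 ft

Manning's equation rearranged: A R^(2/3) = nQ / (1.486·√S) = 0.028 × 800 / (1.486 × √0.004098) = 235.5.
Try y = 4.82 ft: A R^(2/3) = 164.4 — low.
Try y = 6.02 ft: A R^(2/3) = 235.6 — matches.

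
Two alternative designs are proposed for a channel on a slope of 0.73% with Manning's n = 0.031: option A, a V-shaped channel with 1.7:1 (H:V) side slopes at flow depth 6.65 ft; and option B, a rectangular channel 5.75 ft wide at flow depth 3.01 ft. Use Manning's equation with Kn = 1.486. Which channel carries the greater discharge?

Channel A: For a triangular section with side slope z = 1.7: A = zy² = 1.7×6.65² = 75.18 ft²; P = 2y√(1+z²) = 2×6.65×1.972 = 26.23 ft. Hydraulic radius R = A/P = 75.18/26.23 = 2.866 ft. Q_A = (1.486/0.031)·75.18·2.866^(2/3)·√0.0073 = 621.2 ft³/s.
Channel B: Flow area A = b·y = 5.75 × 3.01 = 17.31 ft². Wetted perimeter P = b + 2y = 5.75 + 2×3.01 = 11.77 ft. Hydraulic radius R = A/P = 17.31/11.77 = 1.47 ft. Q_B = (1.486/0.031)·17.31·1.47^(2/3)·√0.0073 = 91.66 ft³/s.
Q_A = 621.2 ft³/s vs Q_B = 91.66 ft³/s, so channel A carries more.

channel A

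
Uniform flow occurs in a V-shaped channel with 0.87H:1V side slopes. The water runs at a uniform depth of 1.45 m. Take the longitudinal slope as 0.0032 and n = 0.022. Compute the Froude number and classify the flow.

subcritical

For a triangular section with side slope z = 0.87: A = zy² = 0.87×1.45² = 1.829 m²; P = 2y√(1+z²) = 2×1.45×1.325 = 3.844 m.
Hydraulic radius R = A/P = 1.829/3.844 = 0.4759 m.
V = (1/n) R^(2/3) √S = (1/0.022) × 0.4759^(2/3) × √0.0032 = 1.567 m/s. Hydraulic depth D_h = A/T = 1.829/2.523 = 0.725 m.
Froude number Fr = V/√(g·D_h) = 1.567/√(9.81×0.725) = 0.588, which is less than 1, so the flow is subcritical.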